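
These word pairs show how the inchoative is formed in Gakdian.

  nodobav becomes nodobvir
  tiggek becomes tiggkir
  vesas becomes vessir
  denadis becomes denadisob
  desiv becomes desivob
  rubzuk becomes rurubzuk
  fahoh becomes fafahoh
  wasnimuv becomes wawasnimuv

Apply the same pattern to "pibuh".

pipibuh

"pibuh" has last vowel 'u'. The stems whose last vowel is 'u' (rubzuk → rurubzuk, wasnimuv → wawasnimuv) repeat the first consonant+vowel as a prefix.
The other patterns: stems whose last vowel is 'a' or 'e' delete the last vowel and add -ir; stems whose last vowel is 'i' add -ob.
So pibuh → pipibuh.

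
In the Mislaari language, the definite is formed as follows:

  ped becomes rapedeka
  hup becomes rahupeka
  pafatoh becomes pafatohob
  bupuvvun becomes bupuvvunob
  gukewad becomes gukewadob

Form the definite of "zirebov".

zirebovob

gukewad and ped both end in -d yet inflect differently (gukewadob, rapedeka), so the final letter is not what conditions the rule; the number of vowels is.
"zirebov" has 3 vowels. The stems with 3 vowels (gukewad → gukewadob, bupuvvun → bupuvvunob, pafatoh → pafatohob) add -ob.
So zirebov → zirebovob.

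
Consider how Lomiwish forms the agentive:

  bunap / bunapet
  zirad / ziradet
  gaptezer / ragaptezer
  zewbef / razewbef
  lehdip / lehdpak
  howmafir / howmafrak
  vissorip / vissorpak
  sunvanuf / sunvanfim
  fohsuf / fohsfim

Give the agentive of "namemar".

"namemar" has last vowel 'a'. The stems whose last vowel is 'a' (bunap → bunapet, zirad → ziradet) add -et.
So namemar → namemaret.

namemaret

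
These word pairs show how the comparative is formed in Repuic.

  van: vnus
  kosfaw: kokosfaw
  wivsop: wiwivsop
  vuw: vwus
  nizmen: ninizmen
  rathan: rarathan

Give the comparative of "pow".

vuw and kosfaw both end in -w yet inflect differently (vwus, kokosfaw), so the final letter is not what conditions the rule; the number of vowels is.
"pow" has 1 vowel. The stems with 1 vowel (vuw → vwus, van → vnus) delete the last vowel and add -us.
So pow → pwus.

pwus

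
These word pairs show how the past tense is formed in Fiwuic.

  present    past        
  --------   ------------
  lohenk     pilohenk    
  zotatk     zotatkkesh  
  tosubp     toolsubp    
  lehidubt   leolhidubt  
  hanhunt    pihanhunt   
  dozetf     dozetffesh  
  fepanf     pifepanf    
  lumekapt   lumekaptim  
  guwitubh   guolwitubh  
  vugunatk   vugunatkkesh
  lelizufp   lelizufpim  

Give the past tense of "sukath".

sukathhesh

hanhunt and lehidubt both end in -t yet inflect differently (pihanhunt, leolhidubt), so the final letter is not what conditions the rule; the second-to-last letter is.
"sukath" has second-to-last letter 't'. The stems whose second-to-last letter is 't' (vugunatk → vugunatkkesh, dozetf → dozetffesh, zotatk → zotatkkesh) double the final consonant and add -esh.
The other patterns: stems whose second-to-last letter is 'n' add the prefix pi-; stems whose second-to-last letter is 'b' insert -ol- after the first vowel; stems whose second-to-last letter is 'f' or 'p' add -im.
So sukath → sukathhesh.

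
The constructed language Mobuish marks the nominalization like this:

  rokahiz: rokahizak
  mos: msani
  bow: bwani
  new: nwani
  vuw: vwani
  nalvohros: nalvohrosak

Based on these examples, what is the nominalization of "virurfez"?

virurfezak

"virurfez" has 3 vowels. The stems with 3 vowels (nalvohros → nalvohrosak, rokahiz → rokahizak) add -ak.
The other pattern: stems with 1 vowel delete the last vowel and add -ani.
So virurfez → virurfezak.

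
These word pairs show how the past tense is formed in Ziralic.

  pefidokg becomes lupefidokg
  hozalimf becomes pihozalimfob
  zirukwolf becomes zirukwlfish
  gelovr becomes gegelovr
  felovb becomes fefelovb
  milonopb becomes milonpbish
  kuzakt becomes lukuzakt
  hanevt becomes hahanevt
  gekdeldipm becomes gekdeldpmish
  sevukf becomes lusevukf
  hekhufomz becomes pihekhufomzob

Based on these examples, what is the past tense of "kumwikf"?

hanevt and kuzakt both end in -t yet inflect differently (hahanevt, lukuzakt), so the final letter is not what conditions the rule; the second-to-last letter is.
"kumwikf" has second-to-last letter 'k'. The stems whose second-to-last letter is 'k' (kuzakt → lukuzakt, pefidokg → lupefidokg, sevukf → lusevukf) add the prefix lu-.
So kumwikf → lukumwikf.

lukumwikf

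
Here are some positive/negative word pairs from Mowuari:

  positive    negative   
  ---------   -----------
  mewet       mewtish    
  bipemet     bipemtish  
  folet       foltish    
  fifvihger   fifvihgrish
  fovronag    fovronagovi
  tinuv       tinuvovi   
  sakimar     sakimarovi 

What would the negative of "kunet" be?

fifvihger and sakimar both end in -r yet inflect differently (fifvihgrish, sakimarovi), so the final letter is not what conditions the rule; the last vowel is.
"kunet" has last vowel 'e'. The stems whose last vowel is 'e' (mewet → mewtish, bipemet → bipemtish, folet → foltish) delete the last vowel and add -ish.
The other pattern: stems whose last vowel is 'a' or 'u' add -ovi.
So kunet → kuntish.

kuntish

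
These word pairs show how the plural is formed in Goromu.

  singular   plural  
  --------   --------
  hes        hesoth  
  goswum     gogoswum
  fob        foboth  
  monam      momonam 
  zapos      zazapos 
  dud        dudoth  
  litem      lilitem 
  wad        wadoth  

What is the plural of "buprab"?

hes and zapos both end in -s yet inflect differently (hesoth, zazapos), so the final letter is not what conditions the rule; the number of vowels is.
"buprab" has 2 vowels. The stems with 2 vowels (goswum → gogoswum, zapos → zazapos, litem → lilitem) repeat the first consonant+vowel as a prefix.
The other pattern: stems with 1 vowel add -oth.
So buprab → bubuprab.

bubuprab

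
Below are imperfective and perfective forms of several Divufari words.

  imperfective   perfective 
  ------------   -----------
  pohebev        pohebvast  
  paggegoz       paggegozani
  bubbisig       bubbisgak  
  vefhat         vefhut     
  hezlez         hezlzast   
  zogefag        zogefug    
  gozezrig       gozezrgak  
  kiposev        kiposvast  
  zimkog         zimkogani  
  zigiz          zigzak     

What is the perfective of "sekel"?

seklast

"sekel" has last vowel 'e'. The stems whose last vowel is 'e' (hezlez → hezlzast, kiposev → kiposvast, pohebev → pohebvast) delete the last vowel and add -ast.
So sekel → seklast.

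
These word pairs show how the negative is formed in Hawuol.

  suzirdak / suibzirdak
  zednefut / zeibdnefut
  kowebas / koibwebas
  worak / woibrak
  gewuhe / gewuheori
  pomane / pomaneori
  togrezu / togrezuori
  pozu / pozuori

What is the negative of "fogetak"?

foibgetak

zednefut and togrezu both have last vowel 'u' yet inflect differently (zeibdnefut, togrezuori), so the last vowel is not what conditions the rule; whether the stem ends in a vowel or a consonant is.
"fogetak" ends in a consonant. The stems ending in a consonant (suzirdak → suibzirdak, zednefut → zeibdnefut, kowebas → koibwebas) insert -ib- after the first vowel.
So fogetak → foibgetak.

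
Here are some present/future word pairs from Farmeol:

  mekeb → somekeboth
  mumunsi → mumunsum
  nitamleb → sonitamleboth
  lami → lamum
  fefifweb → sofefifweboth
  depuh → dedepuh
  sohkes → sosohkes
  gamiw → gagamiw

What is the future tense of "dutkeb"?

sodutkeboth

lami and gamiw both have last vowel 'i' yet inflect differently (lamum, gagamiw), so the last vowel is not what conditions the rule; the final letter is.
"dutkeb" ends in -b. The stems ending in -b (nitamleb → sonitamleboth, mekeb → somekeboth, fefifweb → sofefifweboth) add so- … -oth around the stem.
So dutkeb → sodutkeboth.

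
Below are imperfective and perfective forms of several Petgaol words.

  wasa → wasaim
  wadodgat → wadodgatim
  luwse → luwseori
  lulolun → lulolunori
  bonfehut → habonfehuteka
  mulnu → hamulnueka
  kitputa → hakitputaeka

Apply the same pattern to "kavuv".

hakavuveka

wadodgat and bonfehut both end in -t yet inflect differently (wadodgatim, habonfehuteka), so the final letter is not what conditions the rule; the first letter is.
"kavuv" begins with k-. The one such stem in the data (kitputa → hakitputaeka) adds ha- … -eka around the stem, so the same rule applies.
So kavuv → hakavuveka.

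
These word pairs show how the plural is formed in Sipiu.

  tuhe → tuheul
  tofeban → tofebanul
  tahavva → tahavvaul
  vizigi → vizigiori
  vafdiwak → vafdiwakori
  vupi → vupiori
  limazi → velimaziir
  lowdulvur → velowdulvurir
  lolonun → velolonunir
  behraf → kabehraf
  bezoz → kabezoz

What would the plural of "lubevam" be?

vizigi and limazi both end in -i yet inflect differently (vizigiori, velimaziir), so the final letter is not what conditions the rule; the first letter is.
"lubevam" begins with l-. The stems beginning with l- (limazi → velimaziir, lowdulvur → velowdulvurir, lolonun → velolonunir) add ve- … -ir around the stem.
So lubevam → velubevamir.

velubevamir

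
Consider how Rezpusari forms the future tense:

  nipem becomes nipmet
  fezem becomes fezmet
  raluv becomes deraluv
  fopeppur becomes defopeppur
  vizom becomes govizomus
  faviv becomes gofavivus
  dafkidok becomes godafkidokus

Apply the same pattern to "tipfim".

gotipfimus

nipem and vizom both end in -m yet inflect differently (nipmet, govizomus), so the final letter is not what conditions the rule; the last vowel is.
"tipfim" has last vowel 'i'. The one such stem in the data (faviv → gofavivus) adds go- … -us around the stem, so the same rule applies.
The other patterns: stems whose last vowel is 'e' delete the last vowel and add -et; stems whose last vowel is 'u' add the prefix de-.
So tipfim → gotipfimus.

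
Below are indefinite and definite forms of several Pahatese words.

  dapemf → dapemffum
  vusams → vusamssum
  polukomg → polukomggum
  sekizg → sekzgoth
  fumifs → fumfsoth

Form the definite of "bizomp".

"bizomp" has second-to-last letter 'm'. The stems whose second-to-last letter is 'm' (dapemf → dapemffum, vusams → vusamssum, polukomg → polukomggum) double the final consonant and add -um.
So bizomp → bizomppum.

bizomppum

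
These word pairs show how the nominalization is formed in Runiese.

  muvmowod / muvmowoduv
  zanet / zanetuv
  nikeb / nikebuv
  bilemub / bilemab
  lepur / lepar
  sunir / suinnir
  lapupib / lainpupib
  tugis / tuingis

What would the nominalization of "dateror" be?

dateroruv

nikeb and bilemub both end in -b yet inflect differently (nikebuv, bilemab), so the final letter is not what conditions the rule; the last vowel is.
"dateror" has last vowel 'o'. The one such stem in the data (muvmowod → muvmowoduv) adds -uv, so the same rule applies.
The other patterns: stems whose last vowel is 'u' change the last vowel to 'a'; stems whose last vowel is 'i' insert -in- after the first vowel.
So dateror → dateroruv.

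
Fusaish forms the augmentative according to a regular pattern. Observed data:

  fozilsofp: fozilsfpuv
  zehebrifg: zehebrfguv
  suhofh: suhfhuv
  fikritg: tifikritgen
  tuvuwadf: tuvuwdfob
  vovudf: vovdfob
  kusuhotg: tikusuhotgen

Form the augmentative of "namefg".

zehebrifg and fikritg both end in -g yet inflect differently (zehebrfguv, tifikritgen), so the final letter is not what conditions the rule; the second-to-last letter is.
"namefg" has second-to-last letter 'f'. The stems whose second-to-last letter is 'f' (fozilsofp → fozilsfpuv, suhofh → suhfhuv, zehebrifg → zehebrfguv) delete the last vowel and add -uv.
The other patterns: stems whose second-to-last letter is 't' add ti- … -en around the stem; stems whose second-to-last letter is 'd' delete the last vowel and add -ob.
So namefg → namfguv.

namfguv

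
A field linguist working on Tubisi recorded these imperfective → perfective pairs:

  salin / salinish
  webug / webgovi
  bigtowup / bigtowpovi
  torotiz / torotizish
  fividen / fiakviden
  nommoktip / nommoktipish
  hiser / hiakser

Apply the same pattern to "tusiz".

tusizish

nommoktip and bigtowup both end in -p yet inflect differently (nommoktipish, bigtowpovi), so the final letter is not what conditions the rule; the last vowel is.
"tusiz" has last vowel 'i'. The stems whose last vowel is 'i' (nommoktip → nommoktipish, torotiz → torotizish, salin → salinish) add -ish.
So tusiz → tusizish.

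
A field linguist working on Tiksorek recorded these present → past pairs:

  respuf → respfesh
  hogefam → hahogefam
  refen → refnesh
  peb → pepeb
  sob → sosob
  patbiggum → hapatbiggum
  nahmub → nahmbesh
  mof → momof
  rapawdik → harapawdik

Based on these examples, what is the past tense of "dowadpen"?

hadowadpen

mof and respuf both end in -f yet inflect differently (momof, respfesh), so the final letter is not what conditions the rule; the number of vowels is.
"dowadpen" has 3 vowels. The stems with 3 vowels (patbiggum → hapatbiggum, hogefam → hahogefam, rapawdik → harapawdik) add the prefix ha-.
The other patterns: stems with 1 vowel repeat the first consonant+vowel as a prefix; stems with 2 vowels delete the last vowel and add -esh.
So dowadpen → hadowadpen.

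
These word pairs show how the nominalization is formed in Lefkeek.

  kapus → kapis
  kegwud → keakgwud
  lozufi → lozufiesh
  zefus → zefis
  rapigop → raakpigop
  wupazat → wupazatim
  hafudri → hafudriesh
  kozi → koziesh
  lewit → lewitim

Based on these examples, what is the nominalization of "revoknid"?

"revoknid" ends in -d. The one such stem in the data (kegwud → keakgwud) inserts -ak- after the first vowel (as does rapigop), so the same rule applies.
The other patterns: stems ending in -t add -im; stems ending in -s change the last vowel to 'i'; stems ending in -i add -esh.
So revoknid → reakvoknid.

reakvoknid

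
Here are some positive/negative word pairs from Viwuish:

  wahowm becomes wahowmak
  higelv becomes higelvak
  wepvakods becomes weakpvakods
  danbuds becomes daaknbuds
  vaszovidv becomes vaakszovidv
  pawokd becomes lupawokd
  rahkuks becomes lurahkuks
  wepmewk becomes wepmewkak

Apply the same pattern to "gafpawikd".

lugafpawikd

rahkuks and danbuds both end in -s yet inflect differently (lurahkuks, daaknbuds), so the final letter is not what conditions the rule; the second-to-last letter is.
"gafpawikd" has second-to-last letter 'k'. The stems whose second-to-last letter is 'k' (rahkuks → lurahkuks, pawokd → lupawokd) add the prefix lu-.
The other patterns: stems whose second-to-last letter is 'l' or 'w' add -ak; stems whose second-to-last letter is 'd' insert -ak- after the first vowel.
So gafpawikd → lugafpawikd.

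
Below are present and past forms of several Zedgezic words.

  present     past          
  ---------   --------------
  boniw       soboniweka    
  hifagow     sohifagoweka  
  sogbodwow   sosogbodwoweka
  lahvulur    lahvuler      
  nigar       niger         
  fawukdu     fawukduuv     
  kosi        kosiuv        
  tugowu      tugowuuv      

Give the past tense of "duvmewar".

duvmewer

"duvmewar" ends in -r. The stems ending in -r (lahvulur → lahvuler, nigar → niger) change the last vowel to 'e'.
The other patterns: stems ending in -w add so- … -eka around the stem; stems ending in -i or -u add -uv.
So duvmewar → duvmewer.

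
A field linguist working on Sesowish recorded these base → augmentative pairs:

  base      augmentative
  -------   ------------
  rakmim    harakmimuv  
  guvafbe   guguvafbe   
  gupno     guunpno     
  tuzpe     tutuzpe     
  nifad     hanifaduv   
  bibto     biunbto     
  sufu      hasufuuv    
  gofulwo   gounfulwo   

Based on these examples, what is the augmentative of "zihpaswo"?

ziunhpaswo

gupno and guvafbe both begin with g- yet inflect differently (guunpno, guguvafbe), so the first letter is not what conditions the rule; the final letter is.
"zihpaswo" ends in -o. The stems ending in -o (gupno → guunpno, bibto → biunbto, gofulwo → gounfulwo) insert -un- after the first vowel.
The other patterns: stems ending in -e repeat the first consonant+vowel as a prefix; stems ending in -d, -m or -u add ha- … -uv around the stem.
So zihpaswo → ziunhpaswo.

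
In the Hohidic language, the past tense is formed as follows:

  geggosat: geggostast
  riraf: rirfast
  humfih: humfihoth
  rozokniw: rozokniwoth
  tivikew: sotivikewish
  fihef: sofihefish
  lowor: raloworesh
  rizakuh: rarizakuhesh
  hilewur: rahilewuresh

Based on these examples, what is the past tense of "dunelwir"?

dunelwiroth

rozokniw and tivikew both end in -w yet inflect differently (rozokniwoth, sotivikewish), so the final letter is not what conditions the rule; the last vowel is.
"dunelwir" has last vowel 'i'. The stems whose last vowel is 'i' (humfih → humfihoth, rozokniw → rozokniwoth) add -oth.
The other patterns: stems whose last vowel is 'a' delete the last vowel and add -ast; stems whose last vowel is 'e' add so- … -ish around the stem; stems whose last vowel is 'o' or 'u' add ra- … -esh around the stem.
So dunelwir → dunelwiroth.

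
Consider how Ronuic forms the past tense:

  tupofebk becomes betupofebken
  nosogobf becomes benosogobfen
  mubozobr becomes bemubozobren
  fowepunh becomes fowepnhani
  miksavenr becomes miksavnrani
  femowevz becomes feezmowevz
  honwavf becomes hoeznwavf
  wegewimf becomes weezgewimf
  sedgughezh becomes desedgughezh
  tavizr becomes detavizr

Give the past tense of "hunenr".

mubozobr and miksavenr both end in -r yet inflect differently (bemubozobren, miksavnrani), so the final letter is not what conditions the rule; the second-to-last letter is.
"hunenr" has second-to-last letter 'n'. The stems whose second-to-last letter is 'n' (fowepunh → fowepnhani, miksavenr → miksavnrani) delete the last vowel and add -ani.
The other patterns: stems whose second-to-last letter is 'b' add be- … -en around the stem; stems whose second-to-last letter is 'm' or 'v' insert -ez- after the first vowel; stems whose second-to-last letter is 'z' add the prefix de-.
So hunenr → hunnrani.

hunnrani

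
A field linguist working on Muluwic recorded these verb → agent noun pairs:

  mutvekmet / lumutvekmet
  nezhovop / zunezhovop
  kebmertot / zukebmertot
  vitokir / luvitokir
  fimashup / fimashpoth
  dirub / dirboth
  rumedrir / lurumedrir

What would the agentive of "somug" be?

somgoth

nezhovop and fimashup both end in -p yet inflect differently (zunezhovop, fimashpoth), so the final letter is not what conditions the rule; the last vowel is.
"somug" has last vowel 'u'. The stems whose last vowel is 'u' (fimashup → fimashpoth, dirub → dirboth) delete the last vowel and add -oth.
The other patterns: stems whose last vowel is 'o' add the prefix zu-; stems whose last vowel is 'e' or 'i' add the prefix lu-.
So somug → somgoth.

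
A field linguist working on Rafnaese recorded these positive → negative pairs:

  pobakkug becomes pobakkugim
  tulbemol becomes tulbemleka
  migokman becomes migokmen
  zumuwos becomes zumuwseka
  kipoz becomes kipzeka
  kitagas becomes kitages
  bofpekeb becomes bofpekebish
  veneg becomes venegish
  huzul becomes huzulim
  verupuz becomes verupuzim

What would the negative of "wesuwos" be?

wesuwseka

huzul and tulbemol both end in -l yet inflect differently (huzulim, tulbemleka), so the final letter is not what conditions the rule; the last vowel is.
"wesuwos" has last vowel 'o'. The stems whose last vowel is 'o' (zumuwos → zumuwseka, tulbemol → tulbemleka, kipoz → kipzeka) delete the last vowel and add -eka.
The other patterns: stems whose last vowel is 'u' add -im; stems whose last vowel is 'e' add -ish; stems whose last vowel is 'a' change the last vowel to 'e'.
So wesuwos → wesuwseka.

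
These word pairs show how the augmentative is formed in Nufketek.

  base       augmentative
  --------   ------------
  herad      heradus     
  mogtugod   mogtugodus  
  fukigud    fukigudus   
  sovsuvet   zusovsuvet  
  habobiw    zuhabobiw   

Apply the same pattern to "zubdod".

herad and habobiw both begin with h- yet inflect differently (heradus, zuhabobiw), so the first letter is not what conditions the rule; the final letter is.
"zubdod" ends in -d. The stems ending in -d (herad → heradus, mogtugod → mogtugodus, fukigud → fukigudus) add -us.
The other pattern: stems ending in -t or -w add the prefix zu-.
So zubdod → zubdodus.

zubdodus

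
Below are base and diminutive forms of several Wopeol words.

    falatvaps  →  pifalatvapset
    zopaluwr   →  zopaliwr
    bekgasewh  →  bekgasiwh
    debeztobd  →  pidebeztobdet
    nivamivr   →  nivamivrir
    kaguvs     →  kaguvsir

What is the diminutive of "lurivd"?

nivamivr and zopaluwr both end in -r yet inflect differently (nivamivrir, zopaliwr), so the final letter is not what conditions the rule; the second-to-last letter is.
"lurivd" has second-to-last letter 'v'. The stems whose second-to-last letter is 'v' (nivamivr → nivamivrir, kaguvs → kaguvsir) add -ir.
The other patterns: stems whose second-to-last letter is 'w' change the last vowel to 'i'; stems whose second-to-last letter is 'b' or 'p' add pi- … -et around the stem.
So lurivd → lurivdir.

lurivdir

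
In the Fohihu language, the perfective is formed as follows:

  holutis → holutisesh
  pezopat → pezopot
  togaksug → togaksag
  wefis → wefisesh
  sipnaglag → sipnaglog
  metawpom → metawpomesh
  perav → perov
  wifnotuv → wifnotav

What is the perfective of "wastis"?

wastisesh

"wastis" has last vowel 'i'. The stems whose last vowel is 'i' (wefis → wefisesh, holutis → holutisesh) add -esh.
The other patterns: stems whose last vowel is 'a' change the last vowel to 'o'; stems whose last vowel is 'u' change the last vowel to 'a'.
So wastis → wastisesh.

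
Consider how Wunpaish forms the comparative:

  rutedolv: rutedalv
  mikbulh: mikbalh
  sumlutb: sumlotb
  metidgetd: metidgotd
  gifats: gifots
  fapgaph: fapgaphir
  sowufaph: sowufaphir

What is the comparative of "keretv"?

kerotv

"keretv" has second-to-last letter 't'. The stems whose second-to-last letter is 't' (sumlutb → sumlotb, metidgetd → metidgotd, gifats → gifots) change the last vowel to 'o'.
The other patterns: stems whose second-to-last letter is 'l' change the last vowel to 'a'; stems whose second-to-last letter is 'p' add -ir.
So keretv → kerotv.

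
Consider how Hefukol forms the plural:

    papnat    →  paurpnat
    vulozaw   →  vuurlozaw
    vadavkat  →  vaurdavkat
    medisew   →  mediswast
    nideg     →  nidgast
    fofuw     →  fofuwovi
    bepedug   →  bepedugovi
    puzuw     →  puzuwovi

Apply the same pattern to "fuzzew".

"fuzzew" has last vowel 'e'. The stems whose last vowel is 'e' (medisew → mediswast, nideg → nidgast) delete the last vowel and add -ast.
The other patterns: stems whose last vowel is 'a' insert -ur- after the first vowel; stems whose last vowel is 'u' add -ovi.
So fuzzew → fuzzwast.

fuzzwast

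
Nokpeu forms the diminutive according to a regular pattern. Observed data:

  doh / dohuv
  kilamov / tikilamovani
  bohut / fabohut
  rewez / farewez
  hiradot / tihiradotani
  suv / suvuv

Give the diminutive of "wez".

wezuv

suv and kilamov both end in -v yet inflect differently (suvuv, tikilamovani), so the final letter is not what conditions the rule; the number of vowels is.
"wez" has 1 vowel. The stems with 1 vowel (doh → dohuv, suv → suvuv) add -uv.
So wez → wezuv.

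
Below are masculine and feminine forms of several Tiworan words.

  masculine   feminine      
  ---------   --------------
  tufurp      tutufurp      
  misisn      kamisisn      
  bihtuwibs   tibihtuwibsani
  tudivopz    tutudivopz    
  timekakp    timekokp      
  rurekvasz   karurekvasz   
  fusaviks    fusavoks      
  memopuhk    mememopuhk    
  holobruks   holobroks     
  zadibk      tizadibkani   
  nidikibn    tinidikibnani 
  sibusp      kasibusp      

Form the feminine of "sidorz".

"sidorz" has second-to-last letter 'r'. The one such stem in the data (tufurp → tutufurp) repeats the first consonant+vowel as a prefix (as do memopuhk, tudivopz), so the same rule applies.
So sidorz → sisidorz.

sisidorz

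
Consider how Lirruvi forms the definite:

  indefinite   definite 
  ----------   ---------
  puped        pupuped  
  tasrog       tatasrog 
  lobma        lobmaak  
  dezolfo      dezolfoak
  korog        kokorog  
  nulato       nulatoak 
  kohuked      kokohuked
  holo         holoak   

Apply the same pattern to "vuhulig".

vuvuhulig

korog and nulato both have last vowel 'o' yet inflect differently (kokorog, nulatoak), so the last vowel is not what conditions the rule; whether the stem ends in a vowel or a consonant is.
"vuhulig" ends in a consonant. The stems ending in a consonant (korog → kokorog, kohuked → kokohuked, tasrog → tatasrog) repeat the first consonant+vowel as a prefix.
So vuhulig → vuvuhulig.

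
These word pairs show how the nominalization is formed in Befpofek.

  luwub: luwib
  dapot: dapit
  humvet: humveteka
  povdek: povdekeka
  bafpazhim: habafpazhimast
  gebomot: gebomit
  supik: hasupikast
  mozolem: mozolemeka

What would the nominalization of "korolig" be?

"korolig" has last vowel 'i'. The stems whose last vowel is 'i' (supik → hasupikast, bafpazhim → habafpazhimast) add ha- … -ast around the stem.
So korolig → hakoroligast.

hakoroligast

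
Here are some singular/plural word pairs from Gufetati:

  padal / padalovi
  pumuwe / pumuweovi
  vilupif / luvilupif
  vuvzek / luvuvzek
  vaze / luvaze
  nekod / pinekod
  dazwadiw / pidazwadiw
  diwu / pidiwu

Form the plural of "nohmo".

pinohmo

pumuwe and vaze both end in -e yet inflect differently (pumuweovi, luvaze), so the final letter is not what conditions the rule; the first letter is.
"nohmo" begins with n-. The one such stem in the data (nekod → pinekod) adds the prefix pi-, so the same rule applies.
The other patterns: stems beginning with p- add -ovi; stems beginning with v- add the prefix lu-.
So nohmo → pinohmo.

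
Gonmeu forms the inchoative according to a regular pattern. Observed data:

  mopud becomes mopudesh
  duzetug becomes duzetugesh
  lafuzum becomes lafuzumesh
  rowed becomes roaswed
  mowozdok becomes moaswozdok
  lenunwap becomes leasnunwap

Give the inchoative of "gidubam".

giasdubam

"gidubam" has last vowel 'a'. The one such stem in the data (lenunwap → leasnunwap) inserts -as- after the first vowel (as do rowed, mowozdok), so the same rule applies.
The other pattern: stems whose last vowel is 'u' add -esh.
So gidubam → giasdubam.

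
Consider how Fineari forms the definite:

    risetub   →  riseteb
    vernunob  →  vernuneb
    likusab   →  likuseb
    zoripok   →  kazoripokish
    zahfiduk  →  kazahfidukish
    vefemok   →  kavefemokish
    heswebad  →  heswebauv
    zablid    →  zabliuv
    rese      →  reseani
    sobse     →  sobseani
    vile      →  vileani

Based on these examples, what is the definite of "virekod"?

virekouv

vernunob and zoripok both have last vowel 'o' yet inflect differently (vernuneb, kazoripokish), so the last vowel is not what conditions the rule; the final letter is.
"virekod" ends in -d. The stems ending in -d (heswebad → heswebauv, zablid → zabliuv) drop the final letter and add -uv.
The other patterns: stems ending in -b change the last vowel to 'e'; stems ending in -k add ka- … -ish around the stem; stems ending in -e add -ani.
So virekod → virekouv.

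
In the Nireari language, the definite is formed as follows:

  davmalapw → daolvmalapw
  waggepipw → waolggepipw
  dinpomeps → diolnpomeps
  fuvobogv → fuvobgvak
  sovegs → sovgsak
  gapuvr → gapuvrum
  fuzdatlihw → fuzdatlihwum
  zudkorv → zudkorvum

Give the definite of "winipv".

dinpomeps and sovegs both end in -s yet inflect differently (diolnpomeps, sovgsak), so the final letter is not what conditions the rule; the second-to-last letter is.
"winipv" has second-to-last letter 'p'. The stems whose second-to-last letter is 'p' (davmalapw → daolvmalapw, waggepipw → waolggepipw, dinpomeps → diolnpomeps) insert -ol- after the first vowel.
The other patterns: stems whose second-to-last letter is 'g' delete the last vowel and add -ak; stems whose second-to-last letter is 'h', 'r' or 'v' add -um.
So winipv → wiolnipv.

wiolnipv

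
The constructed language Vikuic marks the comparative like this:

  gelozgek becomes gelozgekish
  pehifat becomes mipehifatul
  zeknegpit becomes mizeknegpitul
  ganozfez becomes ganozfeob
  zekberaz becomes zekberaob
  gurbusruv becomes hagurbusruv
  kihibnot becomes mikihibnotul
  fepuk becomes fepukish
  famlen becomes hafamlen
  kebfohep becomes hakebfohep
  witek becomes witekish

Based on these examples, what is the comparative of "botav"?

pehifat and zekberaz both have last vowel 'a' yet inflect differently (mipehifatul, zekberaob), so the last vowel is not what conditions the rule; the final letter is.
"botav" ends in -v. The one such stem in the data (gurbusruv → hagurbusruv) adds the prefix ha-, so the same rule applies.
So botav → habotav.

habotav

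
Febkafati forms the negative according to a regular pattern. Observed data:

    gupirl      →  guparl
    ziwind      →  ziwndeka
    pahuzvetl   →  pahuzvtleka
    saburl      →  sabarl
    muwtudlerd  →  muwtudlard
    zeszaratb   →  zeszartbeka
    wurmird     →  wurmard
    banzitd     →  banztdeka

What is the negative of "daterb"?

datarb

muwtudlerd and banzitd both end in -d yet inflect differently (muwtudlard, banztdeka), so the final letter is not what conditions the rule; the second-to-last letter is.
"daterb" has second-to-last letter 'r'. The stems whose second-to-last letter is 'r' (muwtudlerd → muwtudlard, saburl → sabarl, wurmird → wurmard) change the last vowel to 'a'.
The other pattern: stems whose second-to-last letter is 'n' or 't' delete the last vowel and add -eka.
So daterb → datarb.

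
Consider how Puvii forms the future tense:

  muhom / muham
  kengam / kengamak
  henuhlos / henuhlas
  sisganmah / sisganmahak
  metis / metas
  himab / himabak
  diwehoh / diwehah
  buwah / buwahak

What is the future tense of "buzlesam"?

sisganmah and diwehoh both end in -h yet inflect differently (sisganmahak, diwehah), so the final letter is not what conditions the rule; the last vowel is.
"buzlesam" has last vowel 'a'. The stems whose last vowel is 'a' (sisganmah → sisganmahak, himab → himabak, kengam → kengamak) add -ak.
The other pattern: stems whose last vowel is 'i' or 'o' change the last vowel to 'a'.
So buzlesam → buzlesamak.

buzlesamak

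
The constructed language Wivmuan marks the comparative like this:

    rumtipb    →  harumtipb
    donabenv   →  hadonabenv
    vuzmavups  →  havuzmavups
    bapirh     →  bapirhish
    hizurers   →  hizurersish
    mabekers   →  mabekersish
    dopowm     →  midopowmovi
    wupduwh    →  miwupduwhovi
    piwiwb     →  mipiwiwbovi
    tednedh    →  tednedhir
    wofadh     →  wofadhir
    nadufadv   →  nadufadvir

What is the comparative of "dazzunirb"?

vuzmavups and hizurers both end in -s yet inflect differently (havuzmavups, hizurersish), so the final letter is not what conditions the rule; the second-to-last letter is.
"dazzunirb" has second-to-last letter 'r'. The stems whose second-to-last letter is 'r' (bapirh → bapirhish, hizurers → hizurersish, mabekers → mabekersish) add -ish.
The other patterns: stems whose second-to-last letter is 'n' or 'p' add the prefix ha-; stems whose second-to-last letter is 'w' add mi- … -ovi around the stem; stems whose second-to-last letter is 'd' add -ir.
So dazzunirb → dazzunirbish.

dazzunirbish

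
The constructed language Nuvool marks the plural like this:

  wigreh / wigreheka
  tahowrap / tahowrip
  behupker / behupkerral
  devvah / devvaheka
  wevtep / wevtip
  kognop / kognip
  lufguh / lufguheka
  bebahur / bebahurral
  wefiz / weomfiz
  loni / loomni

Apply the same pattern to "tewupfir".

tewupfirral

wigreh and wevtep both have last vowel 'e' yet inflect differently (wigreheka, wevtip), so the last vowel is not what conditions the rule; the final letter is.
"tewupfir" ends in -r. The stems ending in -r (behupker → behupkerral, bebahur → bebahurral) double the final consonant and add -al.
So tewupfir → tewupfirral.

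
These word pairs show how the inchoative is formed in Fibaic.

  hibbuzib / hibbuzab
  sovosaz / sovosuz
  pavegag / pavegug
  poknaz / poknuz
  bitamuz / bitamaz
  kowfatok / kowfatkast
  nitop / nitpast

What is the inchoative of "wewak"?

wewuk

"wewak" has last vowel 'a'. The stems whose last vowel is 'a' (pavegag → pavegug, poknaz → poknuz, sovosaz → sovosuz) change the last vowel to 'u'.
So wewak → wewuk.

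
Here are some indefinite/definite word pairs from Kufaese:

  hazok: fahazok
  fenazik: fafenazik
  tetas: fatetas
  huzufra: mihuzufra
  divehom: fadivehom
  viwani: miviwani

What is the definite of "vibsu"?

mivibsu

fenazik and viwani both have last vowel 'i' yet inflect differently (fafenazik, miviwani), so the last vowel is not what conditions the rule; whether the stem ends in a vowel or a consonant is.
"vibsu" ends in a vowel. The stems ending in a vowel (viwani → miviwani, huzufra → mihuzufra) add the prefix mi-.
So vibsu → mivibsu.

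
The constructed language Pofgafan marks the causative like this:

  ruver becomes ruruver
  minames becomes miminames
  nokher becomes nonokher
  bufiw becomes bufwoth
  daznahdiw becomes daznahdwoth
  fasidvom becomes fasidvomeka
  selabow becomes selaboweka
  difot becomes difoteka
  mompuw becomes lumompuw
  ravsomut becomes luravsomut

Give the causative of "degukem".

dedegukem

bufiw and selabow both end in -w yet inflect differently (bufwoth, selaboweka), so the final letter is not what conditions the rule; the last vowel is.
"degukem" has last vowel 'e'. The stems whose last vowel is 'e' (ruver → ruruver, minames → miminames, nokher → nonokher) repeat the first consonant+vowel as a prefix.
So degukem → dedegukem.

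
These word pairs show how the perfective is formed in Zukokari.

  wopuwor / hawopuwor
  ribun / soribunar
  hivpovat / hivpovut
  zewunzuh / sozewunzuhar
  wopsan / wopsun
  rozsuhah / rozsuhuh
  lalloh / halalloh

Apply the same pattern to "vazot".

rozsuhah and lalloh both end in -h yet inflect differently (rozsuhuh, halalloh), so the final letter is not what conditions the rule; the last vowel is.
"vazot" has last vowel 'o'. The stems whose last vowel is 'o' (wopuwor → hawopuwor, lalloh → halalloh) add the prefix ha-.
So vazot → havazot.

havazot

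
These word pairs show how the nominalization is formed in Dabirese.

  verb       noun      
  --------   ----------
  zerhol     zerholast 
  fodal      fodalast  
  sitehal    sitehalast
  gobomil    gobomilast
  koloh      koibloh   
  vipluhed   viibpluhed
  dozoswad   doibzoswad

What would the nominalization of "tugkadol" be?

tugkadolast

zerhol and koloh both have last vowel 'o' yet inflect differently (zerholast, koibloh), so the last vowel is not what conditions the rule; the final letter is.
"tugkadol" ends in -l. The stems ending in -l (zerhol → zerholast, fodal → fodalast, sitehal → sitehalast) add -ast.
So tugkadol → tugkadolast.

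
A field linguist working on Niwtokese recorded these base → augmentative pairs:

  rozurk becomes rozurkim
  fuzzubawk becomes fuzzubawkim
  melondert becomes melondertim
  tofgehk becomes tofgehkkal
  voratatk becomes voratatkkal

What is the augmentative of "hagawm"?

hagawmim

rozurk and tofgehk both end in -k yet inflect differently (rozurkim, tofgehkkal), so the final letter is not what conditions the rule; the second-to-last letter is.
"hagawm" has second-to-last letter 'w'. The one such stem in the data (fuzzubawk → fuzzubawkim) adds -im, so the same rule applies.
So hagawm → hagawmim.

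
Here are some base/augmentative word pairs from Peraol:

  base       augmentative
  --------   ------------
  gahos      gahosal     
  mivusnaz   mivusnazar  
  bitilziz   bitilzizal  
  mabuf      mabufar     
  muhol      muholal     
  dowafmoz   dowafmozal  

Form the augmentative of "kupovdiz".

dowafmoz and mivusnaz both end in -z yet inflect differently (dowafmozal, mivusnazar), so the final letter is not what conditions the rule; the last vowel is.
"kupovdiz" has last vowel 'i'. The one such stem in the data (bitilziz → bitilzizal) adds -al, so the same rule applies.
The other pattern: stems whose last vowel is 'a' or 'u' add -ar.
So kupovdiz → kupovdizal.

kupovdizal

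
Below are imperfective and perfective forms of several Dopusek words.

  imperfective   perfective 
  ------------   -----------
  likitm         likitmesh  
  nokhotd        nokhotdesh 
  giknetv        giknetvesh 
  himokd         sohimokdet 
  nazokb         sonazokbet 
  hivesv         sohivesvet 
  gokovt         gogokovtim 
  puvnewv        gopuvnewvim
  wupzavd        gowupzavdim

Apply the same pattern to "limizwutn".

"limizwutn" has second-to-last letter 't'. The stems whose second-to-last letter is 't' (likitm → likitmesh, nokhotd → nokhotdesh, giknetv → giknetvesh) add -esh.
So limizwutn → limizwutnesh.

limizwutnesh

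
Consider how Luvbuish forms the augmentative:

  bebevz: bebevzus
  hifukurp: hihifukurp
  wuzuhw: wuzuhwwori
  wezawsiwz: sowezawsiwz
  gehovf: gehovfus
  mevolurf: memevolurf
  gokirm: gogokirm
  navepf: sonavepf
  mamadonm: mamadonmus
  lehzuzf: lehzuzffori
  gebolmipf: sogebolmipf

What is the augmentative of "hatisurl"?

gehovf and lehzuzf both end in -f yet inflect differently (gehovfus, lehzuzffori), so the final letter is not what conditions the rule; the second-to-last letter is.
"hatisurl" has second-to-last letter 'r'. The stems whose second-to-last letter is 'r' (mevolurf → memevolurf, hifukurp → hihifukurp, gokirm → gogokirm) repeat the first consonant+vowel as a prefix.
The other patterns: stems whose second-to-last letter is 'n' or 'v' add -us; stems whose second-to-last letter is 'h' or 'z' double the final consonant and add -ori; stems whose second-to-last letter is 'p' or 'w' add the prefix so-.
So hatisurl → hahatisurl.

hahatisurl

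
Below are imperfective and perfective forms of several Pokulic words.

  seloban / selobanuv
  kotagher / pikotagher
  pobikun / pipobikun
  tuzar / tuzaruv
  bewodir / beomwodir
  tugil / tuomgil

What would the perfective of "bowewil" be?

bewodir and tuzar both end in -r yet inflect differently (beomwodir, tuzaruv), so the final letter is not what conditions the rule; the last vowel is.
"bowewil" has last vowel 'i'. The stems whose last vowel is 'i' (bewodir → beomwodir, tugil → tuomgil) insert -om- after the first vowel.
So bowewil → boomwewil.

boomwewil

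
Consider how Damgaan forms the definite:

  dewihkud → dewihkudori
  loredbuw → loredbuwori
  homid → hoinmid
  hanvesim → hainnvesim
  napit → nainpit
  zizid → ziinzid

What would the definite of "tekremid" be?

teinkremid

dewihkud and homid both end in -d yet inflect differently (dewihkudori, hoinmid), so the final letter is not what conditions the rule; the last vowel is.
"tekremid" has last vowel 'i'. The stems whose last vowel is 'i' (homid → hoinmid, hanvesim → hainnvesim, napit → nainpit) insert -in- after the first vowel.
The other pattern: stems whose last vowel is 'u' add -ori.
So tekremid → teinkremid.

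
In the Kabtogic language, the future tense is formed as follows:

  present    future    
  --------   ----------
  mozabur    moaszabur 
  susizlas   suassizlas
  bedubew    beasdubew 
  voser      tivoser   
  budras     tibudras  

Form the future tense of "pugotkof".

puasgotkof

mozabur and voser both end in -r yet inflect differently (moaszabur, tivoser), so the final letter is not what conditions the rule; the number of vowels is.
"pugotkof" has 3 vowels. The stems with 3 vowels (mozabur → moaszabur, susizlas → suassizlas, bedubew → beasdubew) insert -as- after the first vowel.
The other pattern: stems with 2 vowels add the prefix ti-.
So pugotkof → puasgotkof.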